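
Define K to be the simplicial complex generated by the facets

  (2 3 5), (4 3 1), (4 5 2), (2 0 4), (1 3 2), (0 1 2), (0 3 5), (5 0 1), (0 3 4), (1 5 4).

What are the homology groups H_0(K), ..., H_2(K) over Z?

H_0 = Z,  H_1 = Z_2,  H_2 = 0.

Fix the vertex order 0 < 1 < 2 < 3 < 4 < 5 and write every simplex with vertices in increasing order. Then dim K = 2 and the simplices of K are:

  0-simplices (6): [0], [1], [2], [3], [4], [5]
  1-simplices (15): [0,1], [0,2], [0,3], [0,4], [0,5], [1,2], [1,3], [1,4], [1,5], [2,3], [2,4], [2,5], [3,4], [3,5], [4,5]
  2-simplices (10): [0,1,2], [0,1,5], [0,2,4], [0,3,4], [0,3,5], [1,2,3], [1,3,4], [1,4,5], [2,3,5], [2,4,5]

giving chain groups C_0 ≅ Z^6, C_1 ≅ Z^15, C_2 ≅ Z^10.

Boundary ∂_1: C_1 → C_0 is given by ∂[p,q] = [q] − [p].
The 6×15 boundary matrix has rank 5 and Smith normal form diag(1,1,1,1,1).

∂_2: C_2 → C_1 acts by ∂[p,q,r] = [q,r] − [p,r] + [p,q]. For instance
  ∂[1,4,5] = [4,5] − [1,5] + [1,4],
  ∂[0,2,4] = [2,4] − [0,4] + [0,2].
As a 15×10 matrix over Z this has rank 10, with invariant factors (1,1,1,1,1,1,1,1,1,2).

Now H_k = ker ∂_k / im ∂_{k+1}, so:

  H_0: rank C_0 − rank ∂_1 = 6 − 5 = 1, and the invariant factors of ∂_1 are all 1, so H_0 = Z.
  H_1: rank ker ∂_1 − rank ∂_2 = (15 − 5) − 10 = 0, and ∂_2 has invariant factor 2 > 1, so H_1 = Z_2.
  H_2: rank ker ∂_2 − rank ∂_3 = (10 − 10) − 0 = 0, and there is no ∂_3, so H_2 = 0.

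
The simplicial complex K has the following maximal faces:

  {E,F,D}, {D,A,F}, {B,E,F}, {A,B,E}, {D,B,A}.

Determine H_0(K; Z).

H_0 ≅ Z.

Order the vertices as A < B < D < E < F. Listing each simplex with vertices in this order, K has dimension 2 with simplices:

  0-simplices (5): A, B, D, E, F
  1-simplices (10): AB, AD, AE, AF, BD, BE, BF, DE, DF, EF
  2-simplices (5): ABD, ABE, ADF, BEF, DEF

giving chain groups C_0 ≅ Z^5, C_1 ≅ Z^10, C_2 ≅ Z^5.

∂_1: C_1 → C_0 is given by ∂[p,q] = [q] − [p]. For instance
  ∂AE = E − A.
As a 5×10 matrix over Z this has rank 4, with invariant factors (1,1,1,1).

∂_2: C_2 → C_1 acts by ∂[p,q,r] = [q,r] − [p,r] + [p,q]. For instance
  ∂ADF = DF − AF + AD,
  ∂BEF = EF − BF + BE.
The 10×5 boundary matrix has rank 5 and Smith normal form diag(1,1,1,1,1).

Computing H_k = (kernel of ∂_k) / (image of ∂_{k+1}):

  H_0: rank C_0 − rank ∂_1 = 5 − 4 = 1, and the invariant factors of ∂_1 are all 1, so H_0 ≅ Z.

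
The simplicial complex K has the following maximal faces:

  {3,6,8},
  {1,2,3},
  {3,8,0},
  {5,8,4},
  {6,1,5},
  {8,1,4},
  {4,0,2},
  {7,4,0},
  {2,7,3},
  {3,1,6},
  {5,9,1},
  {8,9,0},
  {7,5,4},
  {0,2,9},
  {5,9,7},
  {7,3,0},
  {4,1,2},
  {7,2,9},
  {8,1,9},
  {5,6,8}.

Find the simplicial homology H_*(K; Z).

H_0 = Z,  H_1 = Z ⊕ Z/2Z,  H_2 = 0.

Fix the vertex order 0 < 1 < 2 < 3 < 4 < 5 < 6 < 7 < 8 < 9 and write every simplex with vertices in increasing order. Then dim K = 2 and the simplices of K are:

  0-simplices (10): [0], [1], [2], [3], [4], [5], [6], [7], [8], [9]
  1-simplices (30): (30 of them)
  2-simplices (20): (20 of them)

so the chain groups are C_0 ≅ Z^10, C_1 ≅ Z^30, C_2 ≅ Z^20.

The boundary map ∂_1: C_1 → C_0 maps an edge to its endpoints' difference, ∂[p,q] = q − p. For instance
  ∂[3,6] = [6] − [3].
This gives a 10×30 integer matrix of rank 9; reducing to Smith normal form yields diagonal entries (1,1,1,1,1,1,1,1,1).

The boundary map ∂_2: C_2 → C_1 sends each 2-simplex [p,q,r] to [q,r] − [p,r] + [p,q]. For instance
  ∂[2,3,7] = [3,7] − [2,7] + [2,3],
  ∂[1,2,3] = [2,3] − [1,3] + [1,2].
This gives a 30×20 integer matrix of rank 20; reducing to Smith normal form yields diagonal entries (1,1,1,1,1,1,1,1,1,1,1,1,1,1,1,1,1,1,1,2).

Reading off H_k = ker ∂_k / im ∂_{k+1}:

  H_0: rank C_0 − rank ∂_1 = 10 − 9 = 1, and the invariant factors of ∂_1 are all 1, so H_0 = Z.
  H_1: rank ker ∂_1 − rank ∂_2 = (30 − 9) − 20 = 1, and ∂_2 has invariant factor 2 > 1, so H_1 = Z ⊕ Z/2Z.
  H_2: rank ker ∂_2 − rank ∂_3 = (20 − 20) − 0 = 0, and there is no ∂_3, so H_2 = 0.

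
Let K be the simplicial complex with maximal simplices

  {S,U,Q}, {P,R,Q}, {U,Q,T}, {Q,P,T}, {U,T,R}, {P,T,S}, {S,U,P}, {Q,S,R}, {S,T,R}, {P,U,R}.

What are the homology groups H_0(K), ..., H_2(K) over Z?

K has 6 vertices, 15 edges, 10 triangles.
rank ∂_0 = 0, rank ∂_1 = 5 ⇒ b_0 = 6 − 0 − 5 = 1; all invariant factors of ∂_1 are 1 so no torsion. So H_0 ≅ Z.
rank ∂_1 = 5, rank ∂_2 = 10 ⇒ b_1 = 15 − 5 − 10 = 0; ∂_2 has invariant factor(s) [2] giving torsion. So H_1 ≅ Z/2.
rank ∂_2 = 10, rank ∂_3 = 0 ⇒ b_2 = 10 − 10 − 0 = 0. So H_2 ≅ 0.

H_0 = Z,  H_1 = Z/2,  H_2 = 0.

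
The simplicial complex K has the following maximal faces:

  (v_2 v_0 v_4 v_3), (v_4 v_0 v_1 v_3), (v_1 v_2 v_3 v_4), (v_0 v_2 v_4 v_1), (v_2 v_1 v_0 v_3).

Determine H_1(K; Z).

H_1 = 0.

Fix the vertex order v_0 < v_1 < v_2 < v_3 < v_4 and write every simplex with vertices in increasing order. Then dim K = 3 and the simplices of K are:

  0-simplices (5): [v_0], [v_1], [v_2], [v_3], [v_4]
  1-simplices (10): [v_0,v_1], [v_0,v_2], [v_0,v_3], [v_0,v_4], [v_1,v_2], [v_1,v_3], [v_1,v_4], [v_2,v_3], [v_2,v_4], [v_3,v_4]
  2-simplices (10): [v_0,v_1,v_2], [v_0,v_1,v_3], [v_0,v_1,v_4], [v_0,v_2,v_3], [v_0,v_2,v_4], [v_0,v_3,v_4], [v_1,v_2,v_3], [v_1,v_2,v_4], [v_1,v_3,v_4], [v_2,v_3,v_4]
  3-simplices (5): [v_0,v_1,v_2,v_3], [v_0,v_1,v_2,v_4], [v_0,v_1,v_3,v_4], [v_0,v_2,v_3,v_4], [v_1,v_2,v_3,v_4]

so the chain groups are C_0 ≅ Z^5, C_1 ≅ Z^10, C_2 ≅ Z^10, C_3 ≅ Z^5.

Boundary ∂_1: C_1 → C_0 sends each edge [p,q] (with p < q) to q − p. For instance
  ∂[v_0,v_4] = [v_4] − [v_0].
The resulting 5×10 matrix has rank 4, and its Smith normal form has invariant factors (1,1,1,1).

The boundary map ∂_2: C_2 → C_1 acts by ∂[p,q,r] = [q,r] − [p,r] + [p,q]. For instance
  ∂[v_1,v_2,v_3] = [v_2,v_3] − [v_1,v_3] + [v_1,v_2],
  ∂[v_0,v_2,v_3] = [v_2,v_3] − [v_0,v_3] + [v_0,v_2].
This gives a 10×10 integer matrix of rank 6; reducing to Smith normal form yields diagonal entries (1,1,1,1,1,1).

The boundary map ∂_3: C_3 → C_2 sends each 3-simplex σ to the alternating sum Σ_i (−1)^i (σ with its i-th vertex removed). For instance
  ∂[v_0,v_2,v_3,v_4] = [v_2,v_3,v_4] − [v_0,v_3,v_4] + [v_0,v_2,v_4] − [v_0,v_2,v_3],
  ∂[v_1,v_2,v_3,v_4] = [v_2,v_3,v_4] − [v_1,v_3,v_4] + [v_1,v_2,v_4] − [v_1,v_2,v_3].
The 10×5 boundary matrix has rank 4 and Smith normal form diag(1,1,1,1).

Computing H_k = (kernel of ∂_k) / (image of ∂_{k+1}):

  H_1: rank ker ∂_1 − rank ∂_2 = (10 − 4) − 6 = 0, and the invariant factors of ∂_2 are all 1, so H_1 = 0.

(K is a triangulation of the 3-sphere S^3.)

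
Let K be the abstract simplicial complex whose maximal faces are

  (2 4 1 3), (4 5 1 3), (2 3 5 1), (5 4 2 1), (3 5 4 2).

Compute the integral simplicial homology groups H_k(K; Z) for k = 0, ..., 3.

K has 5 vertices, 10 edges, 10 triangles, 5 3-simplices.
rank ∂_0 = 0, rank ∂_1 = 4 ⇒ b_0 = 5 − 0 − 4 = 1; all invariant factors of ∂_1 are 1 so no torsion. So H_0 ≅ Z.
rank ∂_1 = 4, rank ∂_2 = 6 ⇒ b_1 = 10 − 4 − 6 = 0; all invariant factors of ∂_2 are 1 so no torsion. So H_1 ≅ 0.
rank ∂_2 = 6, rank ∂_3 = 4 ⇒ b_2 = 10 − 6 − 4 = 0; all invariant factors of ∂_3 are 1 so no torsion. So H_2 ≅ 0.
rank ∂_3 = 4, rank ∂_4 = 0 ⇒ b_3 = 5 − 4 − 0 = 1. So H_3 ≅ Z.

H_0 ≅ Z,  H_1 = 0,  H_2 = 0,  H_3 ≅ Z.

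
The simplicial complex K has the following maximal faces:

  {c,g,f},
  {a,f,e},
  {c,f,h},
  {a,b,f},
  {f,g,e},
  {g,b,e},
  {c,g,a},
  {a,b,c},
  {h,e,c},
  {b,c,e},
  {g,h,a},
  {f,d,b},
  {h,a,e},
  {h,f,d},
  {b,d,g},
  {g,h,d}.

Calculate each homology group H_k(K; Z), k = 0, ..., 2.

H_0 ≅ Z,  H_1 ≅ Z^2,  H_2 ≅ Z.

K has 8 vertices, 24 edges, 16 triangles.
rank ∂_0 = 0, rank ∂_1 = 7 ⇒ b_0 = 8 − 0 − 7 = 1; all invariant factors of ∂_1 are 1 so no torsion. So H_0 = Z.
rank ∂_1 = 7, rank ∂_2 = 15 ⇒ b_1 = 24 − 7 − 15 = 2; all invariant factors of ∂_2 are 1 so no torsion. So H_1 = Z^2.
rank ∂_2 = 15, rank ∂_3 = 0 ⇒ b_2 = 16 − 15 − 0 = 1. So H_2 = Z.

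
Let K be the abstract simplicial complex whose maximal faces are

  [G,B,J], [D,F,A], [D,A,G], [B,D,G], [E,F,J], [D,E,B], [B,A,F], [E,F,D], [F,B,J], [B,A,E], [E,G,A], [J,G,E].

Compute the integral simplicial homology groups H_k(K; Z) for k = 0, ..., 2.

Take the total order A < B < D < E < F < G < J on the vertex set. Then K (dimension 2) consists of the simplices:

  0-simplices (7): A, B, D, E, F, G, J
  1-simplices (18): AB, AD, AE, AF, AG, BD, BE, BF, BG, BJ, DE, DF, DG, EF, EG, EJ, FJ, GJ
  2-simplices (12): ABE, ABF, ADF, ADG, AEG, BDE, BDG, BFJ, BGJ, DEF, EFJ, EGJ

so the chain groups are C_0 ≅ Z^7, C_1 ≅ Z^18, C_2 ≅ Z^12.

∂_1: C_1 → C_0 maps an edge to its endpoints' difference, ∂[p,q] = q − p.
As a 7×18 matrix over Z this has rank 6, with invariant factors (1,1,1,1,1,1).

Boundary ∂_2: C_2 → C_1 acts by ∂[p,q,r] = [q,r] − [p,r] + [p,q]. For instance
  ∂EFJ = FJ − EJ + EF,
  ∂ADF = DF − AF + AD.
This gives a 18×12 integer matrix of rank 12; reducing to Smith normal form yields diagonal entries (1,1,1,1,1,1,1,1,1,1,1,2).

Computing H_k = (kernel of ∂_k) / (image of ∂_{k+1}):

  H_0: rank C_0 − rank ∂_1 = 7 − 6 = 1, and the invariant factors of ∂_1 are all 1, so H_0 ≅ Z.
  H_1: rank ker ∂_1 − rank ∂_2 = (18 − 6) − 12 = 0, and ∂_2 has invariant factor 2 > 1, so H_1 ≅ Z/2.
  H_2: rank ker ∂_2 − rank ∂_3 = (12 − 12) − 0 = 0, and there is no ∂_3, so H_2 ≅ 0.

H_0 = Z,  H_1 = Z/2,  H_2 = 0.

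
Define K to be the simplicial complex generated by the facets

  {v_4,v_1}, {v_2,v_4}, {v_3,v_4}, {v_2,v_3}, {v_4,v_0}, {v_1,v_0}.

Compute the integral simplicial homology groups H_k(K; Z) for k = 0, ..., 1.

H_0 ≅ Z,  H_1 ≅ Z^2.

Order the vertices as v_0 < v_1 < v_2 < v_3 < v_4. Listing each simplex with vertices in this order, K has dimension 1 with simplices:

  0-simplices (5): [v_0], [v_1], [v_2], [v_3], [v_4]
  1-simplices (6): [v_0,v_1], [v_0,v_4], [v_1,v_4], [v_2,v_3], [v_2,v_4], [v_3,v_4]

so the chain groups are C_0 ≅ Z^5, C_1 ≅ Z^6.

The boundary map ∂_1: C_1 → C_0 is given by ∂[p,q] = [q] − [p].
This gives a 5×6 integer matrix of rank 4; reducing to Smith normal form yields diagonal entries (1,1,1,1).

Reading off H_k = ker ∂_k / im ∂_{k+1}:

  H_0: rank C_0 − rank ∂_1 = 5 − 4 = 1, and the invariant factors of ∂_1 are all 1, so H_0 ≅ Z.
  H_1: rank ker ∂_1 − rank ∂_2 = (6 − 4) − 0 = 2, and there is no ∂_2, so H_1 ≅ Z^2.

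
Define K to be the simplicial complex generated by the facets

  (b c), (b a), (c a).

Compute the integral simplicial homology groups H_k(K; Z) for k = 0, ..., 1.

H_0 ≅ Z,  H_1 ≅ Z.

We work with the vertex ordering a < b < c. The simplices of K, each written with vertices in increasing order, are:

  0-simplices (3): a, b, c
  1-simplices (3): ab, ac, bc

so the chain groups are C_0 ≅ Z^3, C_1 ≅ Z^3.

∂_1: C_1 → C_0 is given by ∂[p,q] = [q] − [p]. For instance
  ∂ac = c − a.
This gives a 3×3 integer matrix of rank 2; reducing to Smith normal form yields diagonal entries (1,1).

Reading off H_k = ker ∂_k / im ∂_{k+1}:

  H_0: rank C_0 − rank ∂_1 = 3 − 2 = 1, and the invariant factors of ∂_1 are all 1, so H_0 ≅ Z.
  H_1: rank ker ∂_1 − rank ∂_2 = (3 − 2) − 0 = 1, and there is no ∂_2, so H_1 ≅ Z.

(K is a triangulation of the circle S^1.)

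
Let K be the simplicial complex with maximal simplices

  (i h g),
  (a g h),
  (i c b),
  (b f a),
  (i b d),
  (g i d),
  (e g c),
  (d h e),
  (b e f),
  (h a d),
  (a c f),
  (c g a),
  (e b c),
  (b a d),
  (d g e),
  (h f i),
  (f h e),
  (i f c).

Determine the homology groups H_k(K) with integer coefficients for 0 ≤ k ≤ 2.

H_0 = Z,  H_1 = Z ⊕ Z/2,  H_2 = 0.

We work with the vertex ordering a < b < c < d < e < f < g < h < i. The simplices of K, each written with vertices in increasing order, are:

  0-simplices (9): a, b, c, d, e, f, g, h, i
  1-simplices (27): ab, ac, ad, af, ag, ah, bc, bd, be, bf, bi, ce, cf, cg, ci, de, dg, dh, di, ef, eg, eh, fh, fi, gh, gi, hi
  2-simplices (18): abd, abf, acf, acg, adh, agh, bce, bci, bdi, bef, ceg, cfi, deg, deh, dgi, efh, fhi, ghi

so the chain groups are C_0 ≅ Z^9, C_1 ≅ Z^27, C_2 ≅ Z^18.

Boundary ∂_1: C_1 → C_0 maps an edge to its endpoints' difference, ∂[p,q] = q − p. For instance
  ∂hi = i − h.
This gives a 9×27 integer matrix of rank 8; reducing to Smith normal form yields diagonal entries (1,1,1,1,1,1,1,1).

∂_2: C_2 → C_1 acts by ∂[p,q,r] = [q,r] − [p,r] + [p,q]. For instance
  ∂abf = bf − af + ab,
  ∂deh = eh − dh + de.
This gives a 27×18 integer matrix of rank 18; reducing to Smith normal form yields diagonal entries (1,1,1,1,1,1,1,1,1,1,1,1,1,1,1,1,1,2).

Computing H_k = (kernel of ∂_k) / (image of ∂_{k+1}):

  H_0: rank C_0 − rank ∂_1 = 9 − 8 = 1, and the invariant factors of ∂_1 are all 1, so H_0 = Z.
  H_1: rank ker ∂_1 − rank ∂_2 = (27 − 8) − 18 = 1, and ∂_2 has invariant factor 2 > 1, so H_1 = Z ⊕ Z/2.
  H_2: rank ker ∂_2 − rank ∂_3 = (18 − 18) − 0 = 0, and there is no ∂_3, so H_2 = 0.

As a check, the Euler characteristic is 9 − 27 + 18 = 0, which agrees with 1 − 1 + 0 = 0.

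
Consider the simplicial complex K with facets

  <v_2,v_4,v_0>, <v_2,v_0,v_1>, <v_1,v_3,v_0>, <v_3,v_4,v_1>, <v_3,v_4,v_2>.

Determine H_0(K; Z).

Fix the vertex order v_0 < v_1 < v_2 < v_3 < v_4 and write every simplex with vertices in increasing order. Then dim K = 2 and the simplices of K are:

  0-simplices (5): [v_0], [v_1], [v_2], [v_3], [v_4]
  1-simplices (10): [v_0,v_1], [v_0,v_2], [v_0,v_3], [v_0,v_4], [v_1,v_2], [v_1,v_3], [v_1,v_4], [v_2,v_3], [v_2,v_4], [v_3,v_4]
  2-simplices (5): [v_0,v_1,v_2], [v_0,v_1,v_3], [v_0,v_2,v_4], [v_1,v_3,v_4], [v_2,v_3,v_4]

giving chain groups C_0 ≅ Z^5, C_1 ≅ Z^10, C_2 ≅ Z^5.

The boundary map ∂_1: C_1 → C_0 maps an edge to its endpoints' difference, ∂[p,q] = q − p. For instance
  ∂[v_2,v_3] = [v_3] − [v_2].
The resulting 5×10 matrix has rank 4, and its Smith normal form has invariant factors (1,1,1,1).

∂_2: C_2 → C_1 maps a triangle to the signed sum of its edges. For instance
  ∂[v_0,v_2,v_4] = [v_2,v_4] − [v_0,v_4] + [v_0,v_2],
  ∂[v_0,v_1,v_3] = [v_1,v_3] − [v_0,v_3] + [v_0,v_1].
This gives a 10×5 integer matrix of rank 5; reducing to Smith normal form yields diagonal entries (1,1,1,1,1).

Now H_k = ker ∂_k / im ∂_{k+1}, so:

  H_0: rank C_0 − rank ∂_1 = 5 − 4 = 1, and the invariant factors of ∂_1 are all 1, so H_0 ≅ Z.

H_0 = Z.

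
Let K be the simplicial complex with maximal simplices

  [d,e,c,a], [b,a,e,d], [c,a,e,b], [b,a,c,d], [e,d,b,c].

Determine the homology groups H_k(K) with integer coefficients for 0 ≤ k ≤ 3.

K has 5 vertices, 10 edges, 10 triangles, 5 3-simplices.
rank ∂_0 = 0, rank ∂_1 = 4 ⇒ b_0 = 5 − 0 − 4 = 1; all invariant factors of ∂_1 are 1 so no torsion. So H_0 = Z.
rank ∂_1 = 4, rank ∂_2 = 6 ⇒ b_1 = 10 − 4 − 6 = 0; all invariant factors of ∂_2 are 1 so no torsion. So H_1 = 0.
rank ∂_2 = 6, rank ∂_3 = 4 ⇒ b_2 = 10 − 6 − 4 = 0; all invariant factors of ∂_3 are 1 so no torsion. So H_2 = 0.
rank ∂_3 = 4, rank ∂_4 = 0 ⇒ b_3 = 5 − 4 − 0 = 1. So H_3 = Z.

H_0 = Z,  H_1 = 0,  H_2 = 0,  H_3 = Z.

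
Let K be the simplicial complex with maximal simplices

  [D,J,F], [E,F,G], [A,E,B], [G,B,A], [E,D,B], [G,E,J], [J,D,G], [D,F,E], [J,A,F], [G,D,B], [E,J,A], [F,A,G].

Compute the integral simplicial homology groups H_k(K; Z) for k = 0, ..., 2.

Order the vertices as A < B < D < E < F < G < J. Listing each simplex with vertices in this order, K has dimension 2 with simplices:

  0-simplices (7): A, B, D, E, F, G, J
  1-simplices (18): AB, AE, AF, AG, AJ, BD, BE, BG, DE, DF, DG, DJ, EF, EG, EJ, FG, FJ, GJ
  2-simplices (12): ABE, ABG, AEJ, AFG, AFJ, BDE, BDG, DEF, DFJ, DGJ, EFG, EGJ

giving chain groups C_0 ≅ Z^7, C_1 ≅ Z^18, C_2 ≅ Z^12.

∂_1: C_1 → C_0 sends each edge [p,q] (with p < q) to q − p.
The 7×18 boundary matrix has rank 6 and Smith normal form diag(1,1,1,1,1,1).

The boundary map ∂_2: C_2 → C_1 sends each 2-simplex [p,q,r] to [q,r] − [p,r] + [p,q]. For instance
  ∂EFG = FG − EG + EF,
  ∂ABG = BG − AG + AB.
This gives a 18×12 integer matrix of rank 12; reducing to Smith normal form yields diagonal entries (1,1,1,1,1,1,1,1,1,1,1,2).

Now H_k = ker ∂_k / im ∂_{k+1}, so:

  H_0: rank C_0 − rank ∂_1 = 7 − 6 = 1, and the invariant factors of ∂_1 are all 1, so H_0 ≅ Z.
  H_1: rank ker ∂_1 − rank ∂_2 = (18 − 6) − 12 = 0, and ∂_2 has invariant factor 2 > 1, so H_1 ≅ Z_2.
  H_2: rank ker ∂_2 − rank ∂_3 = (12 − 12) − 0 = 0, and there is no ∂_3, so H_2 ≅ 0.

H_0 = Z,  H_1 = Z_2,  H_2 = 0.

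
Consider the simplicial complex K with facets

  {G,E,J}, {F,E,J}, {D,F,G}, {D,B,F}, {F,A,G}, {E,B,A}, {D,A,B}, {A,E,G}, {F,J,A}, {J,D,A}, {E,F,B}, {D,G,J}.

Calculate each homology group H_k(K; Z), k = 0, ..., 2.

Take the total order A < B < D < E < F < G < J on the vertex set. Then K (dimension 2) consists of the simplices:

  0-simplices (7): A, B, D, E, F, G, J
  1-simplices (18): AB, AD, AE, AF, AG, AJ, BD, BE, BF, DF, DG, DJ, EF, EG, EJ, FG, FJ, GJ
  2-simplices (12): ABD, ABE, ADJ, AEG, AFG, AFJ, BDF, BEF, DFG, DGJ, EFJ, EGJ

Hence C_0 ≅ Z^7, C_1 ≅ Z^18, C_2 ≅ Z^12.

Boundary ∂_1: C_1 → C_0 maps an edge to its endpoints' difference, ∂[p,q] = q − p. For instance
  ∂AG = G − A.
The 7×18 boundary matrix has rank 6 and Smith normal form diag(1,1,1,1,1,1).

The boundary map ∂_2: C_2 → C_1 acts by ∂[p,q,r] = [q,r] − [p,r] + [p,q]. For instance
  ∂DFG = FG − DG + DF,
  ∂BDF = DF − BF + BD.
The resulting 18×12 matrix has rank 12, and its Smith normal form has invariant factors (1,1,1,1,1,1,1,1,1,1,1,2).

From H_k ≅ ker(∂_k) / im(∂_{k+1}) we obtain:

  H_0: rank C_0 − rank ∂_1 = 7 − 6 = 1, and the invariant factors of ∂_1 are all 1, so H_0 ≅ Z.
  H_1: rank ker ∂_1 − rank ∂_2 = (18 − 6) − 12 = 0, and ∂_2 has invariant factor 2 > 1, so H_1 ≅ Z/2.
  H_2: rank ker ∂_2 − rank ∂_3 = (12 − 12) − 0 = 0, and there is no ∂_3, so H_2 ≅ 0.

H_0 ≅ Z,  H_1 ≅ Z/2,  H_2 = 0.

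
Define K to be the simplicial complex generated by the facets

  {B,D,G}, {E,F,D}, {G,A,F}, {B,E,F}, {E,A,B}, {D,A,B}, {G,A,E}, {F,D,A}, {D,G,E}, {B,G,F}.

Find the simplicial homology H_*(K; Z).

H_0 = Z,  H_1 = Z_2,  H_2 = 0.

Take the total order A < B < D < E < F < G on the vertex set. Then K (dimension 2) consists of the simplices:

  0-simplices (6): A, B, D, E, F, G
  1-simplices (15): AB, AD, AE, AF, AG, BD, BE, BF, BG, DE, DF, DG, EF, EG, FG
  2-simplices (10): ABD, ABE, ADF, AEG, AFG, BDG, BEF, BFG, DEF, DEG

so the chain groups are C_0 ≅ Z^6, C_1 ≅ Z^15, C_2 ≅ Z^10.

Boundary ∂_1: C_1 → C_0 sends each edge [p,q] (with p < q) to q − p. For instance
  ∂AG = G − A.
The resulting 6×15 matrix has rank 5, and its Smith normal form has invariant factors (1,1,1,1,1).

The boundary map ∂_2: C_2 → C_1 maps a triangle to the signed sum of its edges. For instance
  ∂BFG = FG − BG + BF,
  ∂BEF = EF − BF + BE.
This gives a 15×10 integer matrix of rank 10; reducing to Smith normal form yields diagonal entries (1,1,1,1,1,1,1,1,1,2).

Now H_k = ker ∂_k / im ∂_{k+1}, so:

  H_0: rank C_0 − rank ∂_1 = 6 − 5 = 1, and the invariant factors of ∂_1 are all 1, so H_0 ≅ Z.
  H_1: rank ker ∂_1 − rank ∂_2 = (15 − 5) − 10 = 0, and ∂_2 has invariant factor 2 > 1, so H_1 ≅ Z_2.
  H_2: rank ker ∂_2 − rank ∂_3 = (10 − 10) − 0 = 0, and there is no ∂_3, so H_2 ≅ 0.

As a check, the Euler characteristic is 6 − 15 + 10 = 1, which agrees with 1 − 0 + 0 = 1.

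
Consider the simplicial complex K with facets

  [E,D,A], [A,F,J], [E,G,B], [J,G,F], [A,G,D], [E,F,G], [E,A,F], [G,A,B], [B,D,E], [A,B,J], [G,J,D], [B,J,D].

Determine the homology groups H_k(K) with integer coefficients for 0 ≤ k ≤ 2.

H_0 = Z,  H_1 = Z/2,  H_2 = 0.

We work with the vertex ordering A < B < D < E < F < G < J. The simplices of K, each written with vertices in increasing order, are:

  0-simplices (7): A, B, D, E, F, G, J
  1-simplices (18): AB, AD, AE, AF, AG, AJ, BD, BE, BG, BJ, DE, DG, DJ, EF, EG, FG, FJ, GJ
  2-simplices (12): ABG, ABJ, ADE, ADG, AEF, AFJ, BDE, BDJ, BEG, DGJ, EFG, FGJ

so the chain groups are C_0 ≅ Z^7, C_1 ≅ Z^18, C_2 ≅ Z^12.

∂_1: C_1 → C_0 is given by ∂[p,q] = [q] − [p].
The resulting 7×18 matrix has rank 6, and its Smith normal form has invariant factors (1,1,1,1,1,1).

The boundary map ∂_2: C_2 → C_1 sends each 2-simplex [p,q,r] to [q,r] − [p,r] + [p,q]. For instance
  ∂DGJ = GJ − DJ + DG,
  ∂ADG = DG − AG + AD.
The 18×12 boundary matrix has rank 12 and Smith normal form diag(1,1,1,1,1,1,1,1,1,1,1,2).

Now H_k = ker ∂_k / im ∂_{k+1}, so:

  H_0: rank C_0 − rank ∂_1 = 7 − 6 = 1, and the invariant factors of ∂_1 are all 1, so H_0 ≅ Z.
  H_1: rank ker ∂_1 − rank ∂_2 = (18 − 6) − 12 = 0, and ∂_2 has invariant factor 2 > 1, so H_1 ≅ Z/2.
  H_2: rank ker ∂_2 − rank ∂_3 = (12 − 12) − 0 = 0, and there is no ∂_3, so H_2 ≅ 0.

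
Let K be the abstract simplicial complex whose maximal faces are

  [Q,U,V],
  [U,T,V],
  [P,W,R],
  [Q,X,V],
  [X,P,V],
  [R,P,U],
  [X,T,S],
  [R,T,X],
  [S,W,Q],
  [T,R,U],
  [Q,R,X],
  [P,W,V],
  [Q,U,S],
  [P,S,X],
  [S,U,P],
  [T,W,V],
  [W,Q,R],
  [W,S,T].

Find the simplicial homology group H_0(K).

We work with the vertex ordering P < Q < R < S < T < U < V < W < X. The simplices of K, each written with vertices in increasing order, are:

  0-simplices (9): P, Q, R, S, T, U, V, W, X
  1-simplices (27): PR, PS, PU, PV, PW, PX, QR, QS, QU, QV, QW, QX, RT, RU, RW, RX, ST, SU, SW, SX, TU, TV, TW, TX, UV, VW, VX
  2-simplices (18): PRU, PRW, PSU, PSX, PVW, PVX, QRW, QRX, QSU, QSW, QUV, QVX, RTU, RTX, STW, STX, TUV, TVW

Hence C_0 ≅ Z^9, C_1 ≅ Z^27, C_2 ≅ Z^18.

∂_1: C_1 → C_0 maps an edge to its endpoints' difference, ∂[p,q] = q − p. For instance
  ∂QW = W − Q.
The 9×27 boundary matrix has rank 8 and Smith normal form diag(1,1,1,1,1,1,1,1).

The boundary map ∂_2: C_2 → C_1 acts by ∂[p,q,r] = [q,r] − [p,r] + [p,q]. For instance
  ∂QVX = VX − QX + QV,
  ∂STX = TX − SX + ST.
This gives a 27×18 integer matrix of rank 17; reducing to Smith normal form yields diagonal entries (1,1,1,1,1,1,1,1,1,1,1,1,1,1,1,1,1).

Reading off H_k = ker ∂_k / im ∂_{k+1}:

  H_0: rank C_0 − rank ∂_1 = 9 − 8 = 1, and the invariant factors of ∂_1 are all 1, so H_0 ≅ Z.

(K is a triangulation of the torus T^2.)

H_0 = Z.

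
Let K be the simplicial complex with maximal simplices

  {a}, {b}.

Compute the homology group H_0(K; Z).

We work with the vertex ordering a < b. The simplices of K, each written with vertices in increasing order, are:

  0-simplices (2): a, b

giving chain groups C_0 ≅ Z^2.

Now H_k = ker ∂_k / im ∂_{k+1}, so:

  H_0: rank C_0 − rank ∂_1 = 2 − 0 = 2, and there is no ∂_1, so H_0 = Z^2.

(K is a triangulation of a set of 2 points.)

H_0 = Z^2.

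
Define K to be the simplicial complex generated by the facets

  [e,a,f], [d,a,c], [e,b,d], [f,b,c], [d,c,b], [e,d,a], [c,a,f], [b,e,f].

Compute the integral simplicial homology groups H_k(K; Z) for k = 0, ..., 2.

We work with the vertex ordering a < b < c < d < e < f. The simplices of K, each written with vertices in increasing order, are:

  0-simplices (6): a, b, c, d, e, f
  1-simplices (12): ac, ad, ae, af, bc, bd, be, bf, cd, cf, de, ef
  2-simplices (8): acd, acf, ade, aef, bcd, bcf, bde, bef

giving chain groups C_0 ≅ Z^6, C_1 ≅ Z^12, C_2 ≅ Z^8.

∂_1: C_1 → C_0 is given by ∂[p,q] = [q] − [p].
The 6×12 boundary matrix has rank 5 and Smith normal form diag(1,1,1,1,1).

Boundary ∂_2: C_2 → C_1 maps a triangle to the signed sum of its edges. For instance
  ∂ade = de − ae + ad,
  ∂bde = de − be + bd.
The resulting 12×8 matrix has rank 7, and its Smith normal form has invariant factors (1,1,1,1,1,1,1).

From H_k ≅ ker(∂_k) / im(∂_{k+1}) we obtain:

  H_0: rank C_0 − rank ∂_1 = 6 − 5 = 1, and the invariant factors of ∂_1 are all 1, so H_0 ≅ Z.
  H_1: rank ker ∂_1 − rank ∂_2 = (12 − 5) − 7 = 0, and the invariant factors of ∂_2 are all 1, so H_1 ≅ 0.
  H_2: rank ker ∂_2 − rank ∂_3 = (8 − 7) − 0 = 1, and there is no ∂_3, so H_2 ≅ Z.

H_0 ≅ Z,  H_1 = 0,  H_2 ≅ Z.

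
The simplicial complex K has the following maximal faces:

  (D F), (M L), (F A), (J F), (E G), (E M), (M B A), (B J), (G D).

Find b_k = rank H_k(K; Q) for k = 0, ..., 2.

Take the total order A < B < D < E < F < G < J < L < M on the vertex set. Then K (dimension 2) consists of the simplices:

  0-simplices (9): A, B, D, E, F, G, J, L, M
  1-simplices (11): AB, AF, AM, BJ, BM, DF, DG, EG, EM, FJ, LM
  2-simplices (1): ABM

giving chain groups C_0 ≅ Z^9, C_1 ≅ Z^11, C_2 ≅ Z^1.

Boundary ∂_1: C_1 → C_0 maps an edge to its endpoints' difference, ∂[p,q] = q − p. For instance
  ∂EM = M − E.
The resulting 9×11 matrix has rank 8, and its Smith normal form has invariant factors (1,1,1,1,1,1,1,1).

∂_2: C_2 → C_1 maps a triangle to the signed sum of its edges. For instance
  ∂ABM = BM − AM + AB.
As a 11×1 matrix over Z this has rank 1, with invariant factors (1).

Now H_k = ker ∂_k / im ∂_{k+1}, so:

  H_0: rank C_0 − rank ∂_1 = 9 − 8 = 1, and the invariant factors of ∂_1 are all 1, so H_0 ≅ Z.
  H_1: rank ker ∂_1 − rank ∂_2 = (11 − 8) − 1 = 2, and the invariant factors of ∂_2 are all 1, so H_1 ≅ Z^2.
  H_2: rank ker ∂_2 − rank ∂_3 = (1 − 1) − 0 = 0, and there is no ∂_3, so H_2 ≅ 0.

Hence the Betti numbers are b_0 = 1, b_1 = 2, b_2 = 0.

b_0 = 1, b_1 = 2, b_2 = 0.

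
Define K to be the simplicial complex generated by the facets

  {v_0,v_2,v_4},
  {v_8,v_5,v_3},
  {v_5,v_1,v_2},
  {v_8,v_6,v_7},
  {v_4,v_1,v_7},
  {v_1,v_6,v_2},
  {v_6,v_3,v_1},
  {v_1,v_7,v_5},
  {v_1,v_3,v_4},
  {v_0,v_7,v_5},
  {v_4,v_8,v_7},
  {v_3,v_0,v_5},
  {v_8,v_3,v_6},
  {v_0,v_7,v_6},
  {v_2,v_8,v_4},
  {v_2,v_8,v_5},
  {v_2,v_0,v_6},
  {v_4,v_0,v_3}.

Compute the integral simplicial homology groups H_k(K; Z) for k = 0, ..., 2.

K has 9 vertices, 27 edges, 18 triangles.
rank ∂_0 = 0, rank ∂_1 = 8 ⇒ b_0 = 9 − 0 − 8 = 1; all invariant factors of ∂_1 are 1 so no torsion. So H_0 = Z.
rank ∂_1 = 8, rank ∂_2 = 17 ⇒ b_1 = 27 − 8 − 17 = 2; all invariant factors of ∂_2 are 1 so no torsion. So H_1 = Z^2.
rank ∂_2 = 17, rank ∂_3 = 0 ⇒ b_2 = 18 − 17 − 0 = 1. So H_2 = Z.

H_0 = Z,  H_1 = Z^2,  H_2 = Z.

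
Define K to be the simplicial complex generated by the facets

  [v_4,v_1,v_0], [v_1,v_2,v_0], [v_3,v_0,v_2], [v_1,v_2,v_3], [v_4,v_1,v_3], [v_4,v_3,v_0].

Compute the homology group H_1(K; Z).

H_1 = 0.

K has 5 vertices, 9 edges, 6 triangles.
rank ∂_1 = 4, rank ∂_2 = 5 ⇒ b_1 = 9 − 4 − 5 = 0; all invariant factors of ∂_2 are 1 so no torsion. So H_1 ≅ 0.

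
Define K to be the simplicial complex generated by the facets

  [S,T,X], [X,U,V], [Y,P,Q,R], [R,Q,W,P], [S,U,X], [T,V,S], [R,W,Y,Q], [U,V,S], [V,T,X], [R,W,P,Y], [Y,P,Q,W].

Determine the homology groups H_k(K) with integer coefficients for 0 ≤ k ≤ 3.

H_0 ≅ Z^2,  H_1 = 0,  H_2 ≅ Z,  H_3 ≅ Z.

Fix the vertex order P < Q < R < S < T < U < V < W < X < Y and write every simplex with vertices in increasing order. Then dim K = 3 and the simplices of K are:

  0-simplices (10): P, Q, R, S, T, U, V, W, X, Y
  1-simplices (19): PQ, PR, PW, PY, QR, QW, QY, RW, RY, ST, SU, SV, SX, TV, TX, UV, UX, VX, WY
  2-simplices (16): PQR, PQW, PQY, PRW, PRY, PWY, QRW, QRY, QWY, RWY, STV, STX, SUV, SUX, TVX, UVX
  3-simplices (5): PQRW, PQRY, PQWY, PRWY, QRWY

Hence C_0 ≅ Z^10, C_1 ≅ Z^19, C_2 ≅ Z^16, C_3 ≅ Z^5.

∂_1: C_1 → C_0 sends each edge [p,q] (with p < q) to q − p.
As a 10×19 matrix over Z this has rank 8, with invariant factors (1,1,1,1,1,1,1,1).

Boundary ∂_2: C_2 → C_1 sends each 2-simplex [p,q,r] to [q,r] − [p,r] + [p,q]. For instance
  ∂PQR = QR − PR + PQ,
  ∂PQY = QY − PY + PQ.
The 19×16 boundary matrix has rank 11 and Smith normal form diag(1,1,1,1,1,1,1,1,1,1,1).

∂_3: C_3 → C_2 sends each 3-simplex σ to the alternating sum Σ_i (−1)^i (σ with its i-th vertex removed). For instance
  ∂PRWY = RWY − PWY + PRY − PRW,
  ∂PQWY = QWY − PWY + PQY − PQW.
The 16×5 boundary matrix has rank 4 and Smith normal form diag(1,1,1,1).

Computing H_k = (kernel of ∂_k) / (image of ∂_{k+1}):

  H_0: rank C_0 − rank ∂_1 = 10 − 8 = 2, and the invariant factors of ∂_1 are all 1, so H_0 = Z^2.
  H_1: rank ker ∂_1 − rank ∂_2 = (19 − 8) − 11 = 0, and the invariant factors of ∂_2 are all 1, so H_1 = 0.
  H_2: rank ker ∂_2 − rank ∂_3 = (16 − 11) − 4 = 1, and the invariant factors of ∂_3 are all 1, so H_2 = Z.
  H_3: rank ker ∂_3 − rank ∂_4 = (5 − 4) − 0 = 1, and there is no ∂_4, so H_3 = Z.

As a check, the Euler characteristic is 10 − 19 + 16 − 5 = 2, which agrees with 2 − 0 + 1 − 1 = 2.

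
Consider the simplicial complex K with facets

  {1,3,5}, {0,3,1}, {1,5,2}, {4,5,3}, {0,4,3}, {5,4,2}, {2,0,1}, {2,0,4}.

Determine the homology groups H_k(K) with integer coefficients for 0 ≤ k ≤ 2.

H_0 ≅ Z,  H_1 = 0,  H_2 ≅ Z.

Order the vertices as 0 < 1 < 2 < 3 < 4 < 5. Listing each simplex with vertices in this order, K has dimension 2 with simplices:

  0-simplices (6): [0], [1], [2], [3], [4], [5]
  1-simplices (12): [0,1], [0,2], [0,3], [0,4], [1,2], [1,3], [1,5], [2,4], [2,5], [3,4], [3,5], [4,5]
  2-simplices (8): [0,1,2], [0,1,3], [0,2,4], [0,3,4], [1,2,5], [1,3,5], [2,4,5], [3,4,5]

so the chain groups are C_0 ≅ Z^6, C_1 ≅ Z^12, C_2 ≅ Z^8.

Boundary ∂_1: C_1 → C_0 maps an edge to its endpoints' difference, ∂[p,q] = q − p. For instance
  ∂[1,2] = [2] − [1].
The 6×12 boundary matrix has rank 5 and Smith normal form diag(1,1,1,1,1).

The boundary map ∂_2: C_2 → C_1 maps a triangle to the signed sum of its edges. For instance
  ∂[0,1,3] = [1,3] − [0,3] + [0,1],
  ∂[0,2,4] = [2,4] − [0,4] + [0,2].
The 12×8 boundary matrix has rank 7 and Smith normal form diag(1,1,1,1,1,1,1).

Computing H_k = (kernel of ∂_k) / (image of ∂_{k+1}):

  H_0: rank C_0 − rank ∂_1 = 6 − 5 = 1, and the invariant factors of ∂_1 are all 1, so H_0 = Z.
  H_1: rank ker ∂_1 − rank ∂_2 = (12 − 5) − 7 = 0, and the invariant factors of ∂_2 are all 1, so H_1 = 0.
  H_2: rank ker ∂_2 − rank ∂_3 = (8 − 7) − 0 = 1, and there is no ∂_3, so H_2 = Z.

As a check, the Euler characteristic is 6 − 12 + 8 = 2, which agrees with 1 − 0 + 1 = 2.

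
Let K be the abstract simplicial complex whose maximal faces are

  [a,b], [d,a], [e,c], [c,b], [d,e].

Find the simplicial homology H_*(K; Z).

H_0 = Z,  H_1 = Z.

We work with the vertex ordering a < b < c < d < e. The simplices of K, each written with vertices in increasing order, are:

  0-simplices (5): a, b, c, d, e
  1-simplices (5): ab, ad, bc, ce, de

Hence C_0 ≅ Z^5, C_1 ≅ Z^5.

∂_1: C_1 → C_0 is given by ∂[p,q] = [q] − [p]. For instance
  ∂bc = c − b.
As a 5×5 matrix over Z this has rank 4, with invariant factors (1,1,1,1).

Now H_k = ker ∂_k / im ∂_{k+1}, so:

  H_0: rank C_0 − rank ∂_1 = 5 − 4 = 1, and the invariant factors of ∂_1 are all 1, so H_0 ≅ Z.
  H_1: rank ker ∂_1 − rank ∂_2 = (5 − 4) − 0 = 1, and there is no ∂_2, so H_1 ≅ Z.

As a check, the Euler characteristic is 5 − 5 = 0, which agrees with 1 − 1 = 0.
(K is a triangulation of the circle S^1.)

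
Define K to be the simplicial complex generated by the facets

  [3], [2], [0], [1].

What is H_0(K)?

H_0 ≅ Z^4.

Order the vertices as 0 < 1 < 2 < 3. Listing each simplex with vertices in this order, K has dimension 0 with simplices:

  0-simplices (4): [0], [1], [2], [3]

Hence C_0 ≅ Z^4.

Now H_k = ker ∂_k / im ∂_{k+1}, so:

  H_0: rank C_0 − rank ∂_1 = 4 − 0 = 4, and there is no ∂_1, so H_0 = Z^4.

(K is a triangulation of a set of 4 points.)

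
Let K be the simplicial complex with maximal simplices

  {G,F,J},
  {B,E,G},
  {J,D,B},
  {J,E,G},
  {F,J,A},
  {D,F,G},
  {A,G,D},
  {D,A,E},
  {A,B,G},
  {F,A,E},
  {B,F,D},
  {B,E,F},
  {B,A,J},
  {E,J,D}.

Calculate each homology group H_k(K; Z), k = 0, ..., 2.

We work with the vertex ordering A < B < D < E < F < G < J. The simplices of K, each written with vertices in increasing order, are:

  0-simplices (7): A, B, D, E, F, G, J
  1-simplices (21): AB, AD, AE, AF, AG, AJ, BD, BE, BF, BG, BJ, DE, DF, DG, DJ, EF, EG, EJ, FG, FJ, GJ
  2-simplices (14): ABG, ABJ, ADE, ADG, AEF, AFJ, BDF, BDJ, BEF, BEG, DEJ, DFG, EGJ, FGJ

giving chain groups C_0 ≅ Z^7, C_1 ≅ Z^21, C_2 ≅ Z^14.

The boundary map ∂_1: C_1 → C_0 is given by ∂[p,q] = [q] − [p].
The 7×21 boundary matrix has rank 6 and Smith normal form diag(1,1,1,1,1,1).

Boundary ∂_2: C_2 → C_1 acts by ∂[p,q,r] = [q,r] − [p,r] + [p,q]. For instance
  ∂ABJ = BJ − AJ + AB,
  ∂AEF = EF − AF + AE.
As a 21×14 matrix over Z this has rank 13, with invariant factors (1,1,1,1,1,1,1,1,1,1,1,1,1).

From H_k ≅ ker(∂_k) / im(∂_{k+1}) we obtain:

  H_0: rank C_0 − rank ∂_1 = 7 − 6 = 1, and the invariant factors of ∂_1 are all 1, so H_0 ≅ Z.
  H_1: rank ker ∂_1 − rank ∂_2 = (21 − 6) − 13 = 2, and the invariant factors of ∂_2 are all 1, so H_1 ≅ Z^2.
  H_2: rank ker ∂_2 − rank ∂_3 = (14 − 13) − 0 = 1, and there is no ∂_3, so H_2 ≅ Z.

(K is a triangulation of the torus T^2.)

H_0 ≅ Z,  H_1 ≅ Z^2,  H_2 ≅ Z.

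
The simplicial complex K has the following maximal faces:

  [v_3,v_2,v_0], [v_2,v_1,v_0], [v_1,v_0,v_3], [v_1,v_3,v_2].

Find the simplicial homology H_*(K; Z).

H_0 ≅ Z,  H_1 = 0,  H_2 ≅ Z.

Take the total order v_0 < v_1 < v_2 < v_3 on the vertex set. Then K (dimension 2) consists of the simplices:

  0-simplices (4): [v_0], [v_1], [v_2], [v_3]
  1-simplices (6): [v_0,v_1], [v_0,v_2], [v_0,v_3], [v_1,v_2], [v_1,v_3], [v_2,v_3]
  2-simplices (4): [v_0,v_1,v_2], [v_0,v_1,v_3], [v_0,v_2,v_3], [v_1,v_2,v_3]

so the chain groups are C_0 ≅ Z^4, C_1 ≅ Z^6, C_2 ≅ Z^4.

Boundary ∂_1: C_1 → C_0 is given by ∂[p,q] = [q] − [p]. For instance
  ∂[v_0,v_3] = [v_3] − [v_0].
This gives a 4×6 integer matrix of rank 3; reducing to Smith normal form yields diagonal entries (1,1,1).

The boundary map ∂_2: C_2 → C_1 maps a triangle to the signed sum of its edges. For instance
  ∂[v_0,v_2,v_3] = [v_2,v_3] − [v_0,v_3] + [v_0,v_2],
  ∂[v_0,v_1,v_3] = [v_1,v_3] − [v_0,v_3] + [v_0,v_1].
As a 6×4 matrix over Z this has rank 3, with invariant factors (1,1,1).

From H_k ≅ ker(∂_k) / im(∂_{k+1}) we obtain:

  H_0: rank C_0 − rank ∂_1 = 4 − 3 = 1, and the invariant factors of ∂_1 are all 1, so H_0 = Z.
  H_1: rank ker ∂_1 − rank ∂_2 = (6 − 3) − 3 = 0, and the invariant factors of ∂_2 are all 1, so H_1 = 0.
  H_2: rank ker ∂_2 − rank ∂_3 = (4 − 3) − 0 = 1, and there is no ∂_3, so H_2 = Z.

As a check, the Euler characteristic is 4 − 6 + 4 = 2, which agrees with 1 − 0 + 1 = 2.
(K is a triangulation of the 2-sphere S^2.)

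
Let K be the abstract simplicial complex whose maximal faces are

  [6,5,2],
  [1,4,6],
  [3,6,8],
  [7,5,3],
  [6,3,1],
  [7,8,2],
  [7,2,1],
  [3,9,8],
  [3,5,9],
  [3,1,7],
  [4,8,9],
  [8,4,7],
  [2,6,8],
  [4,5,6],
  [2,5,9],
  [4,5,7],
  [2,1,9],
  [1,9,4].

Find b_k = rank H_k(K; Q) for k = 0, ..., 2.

b_0 = 1, b_1 = 2, b_2 = 1.

Fix the vertex order 1 < 2 < 3 < 4 < 5 < 6 < 7 < 8 < 9 and write every simplex with vertices in increasing order. Then dim K = 2 and the simplices of K are:

  0-simplices (9): [1], [2], [3], [4], [5], [6], [7], [8], [9]
  1-simplices (27): (27 of them)
  2-simplices (18): [1,2,7], [1,2,9], [1,3,6], [1,3,7], [1,4,6], [1,4,9], [2,5,6], [2,5,9], [2,6,8], [2,7,8], [3,5,7], [3,5,9], [3,6,8], [3,8,9], [4,5,6], [4,5,7], [4,7,8], [4,8,9]

so the chain groups are C_0 ≅ Z^9, C_1 ≅ Z^27, C_2 ≅ Z^18.

The boundary map ∂_1: C_1 → C_0 is given by ∂[p,q] = [q] − [p]. For instance
  ∂[3,5] = [5] − [3].
The 9×27 boundary matrix has rank 8 and Smith normal form diag(1,1,1,1,1,1,1,1).

∂_2: C_2 → C_1 acts by ∂[p,q,r] = [q,r] − [p,r] + [p,q]. For instance
  ∂[1,4,9] = [4,9] − [1,9] + [1,4],
  ∂[1,3,7] = [3,7] − [1,7] + [1,3].
The 27×18 boundary matrix has rank 17 and Smith normal form diag(1,1,1,1,1,1,1,1,1,1,1,1,1,1,1,1,1).

Reading off H_k = ker ∂_k / im ∂_{k+1}:

  H_0: rank C_0 − rank ∂_1 = 9 − 8 = 1, and the invariant factors of ∂_1 are all 1, so H_0 = Z.
  H_1: rank ker ∂_1 − rank ∂_2 = (27 − 8) − 17 = 2, and the invariant factors of ∂_2 are all 1, so H_1 = Z^2.
  H_2: rank ker ∂_2 − rank ∂_3 = (18 − 17) − 0 = 1, and there is no ∂_3, so H_2 = Z.

(K is a triangulation of the torus T^2.)

Hence the Betti numbers are b_0 = 1, b_1 = 2, b_2 = 1.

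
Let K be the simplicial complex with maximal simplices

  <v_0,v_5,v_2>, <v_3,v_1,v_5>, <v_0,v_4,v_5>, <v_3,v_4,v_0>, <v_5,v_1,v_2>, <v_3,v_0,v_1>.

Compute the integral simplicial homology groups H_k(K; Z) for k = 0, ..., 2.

H_0 = Z,  H_1 = Z,  H_2 = 0.

Fix the vertex order v_0 < v_1 < v_2 < v_3 < v_4 < v_5 and write every simplex with vertices in increasing order. Then dim K = 2 and the simplices of K are:

  0-simplices (6): [v_0], [v_1], [v_2], [v_3], [v_4], [v_5]
  1-simplices (12): [v_0,v_1], [v_0,v_2], [v_0,v_3], [v_0,v_4], [v_0,v_5], [v_1,v_2], [v_1,v_3], [v_1,v_5], [v_2,v_5], [v_3,v_4], [v_3,v_5], [v_4,v_5]
  2-simplices (6): [v_0,v_1,v_3], [v_0,v_2,v_5], [v_0,v_3,v_4], [v_0,v_4,v_5], [v_1,v_2,v_5], [v_1,v_3,v_5]

giving chain groups C_0 ≅ Z^6, C_1 ≅ Z^12, C_2 ≅ Z^6.

Boundary ∂_1: C_1 → C_0 maps an edge to its endpoints' difference, ∂[p,q] = q − p. For instance
  ∂[v_1,v_2] = [v_2] − [v_1].
The resulting 6×12 matrix has rank 5, and its Smith normal form has invariant factors (1,1,1,1,1).

The boundary map ∂_2: C_2 → C_1 sends each 2-simplex [p,q,r] to [q,r] − [p,r] + [p,q]. For instance
  ∂[v_0,v_1,v_3] = [v_1,v_3] − [v_0,v_3] + [v_0,v_1],
  ∂[v_0,v_2,v_5] = [v_2,v_5] − [v_0,v_5] + [v_0,v_2].
The 12×6 boundary matrix has rank 6 and Smith normal form diag(1,1,1,1,1,1).

Reading off H_k = ker ∂_k / im ∂_{k+1}:

  H_0: rank C_0 − rank ∂_1 = 6 − 5 = 1, and the invariant factors of ∂_1 are all 1, so H_0 = Z.
  H_1: rank ker ∂_1 − rank ∂_2 = (12 − 5) − 6 = 1, and the invariant factors of ∂_2 are all 1, so H_1 = Z.
  H_2: rank ker ∂_2 − rank ∂_3 = (6 − 6) − 0 = 0, and there is no ∂_3, so H_2 = 0.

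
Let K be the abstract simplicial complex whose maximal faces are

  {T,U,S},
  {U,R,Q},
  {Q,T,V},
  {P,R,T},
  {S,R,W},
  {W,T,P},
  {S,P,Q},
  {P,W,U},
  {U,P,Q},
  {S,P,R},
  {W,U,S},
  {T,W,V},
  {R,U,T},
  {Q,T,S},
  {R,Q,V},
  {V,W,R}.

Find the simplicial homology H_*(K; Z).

H_0 = Z,  H_1 = Z^2,  H_2 = Z.

Take the total order P < Q < R < S < T < U < V < W on the vertex set. Then K (dimension 2) consists of the simplices:

  0-simplices (8): P, Q, R, S, T, U, V, W
  1-simplices (24): PQ, PR, PS, PT, PU, PW, QR, QS, QT, QU, QV, RS, RT, RU, RV, RW, ST, SU, SW, TU, TV, TW, UW, VW
  2-simplices (16): PQS, PQU, PRS, PRT, PTW, PUW, QRU, QRV, QST, QTV, RSW, RTU, RVW, STU, SUW, TVW

so the chain groups are C_0 ≅ Z^8, C_1 ≅ Z^24, C_2 ≅ Z^16.

Boundary ∂_1: C_1 → C_0 maps an edge to its endpoints' difference, ∂[p,q] = q − p.
The 8×24 boundary matrix has rank 7 and Smith normal form diag(1,1,1,1,1,1,1).

Boundary ∂_2: C_2 → C_1 sends each 2-simplex [p,q,r] to [q,r] − [p,r] + [p,q]. For instance
  ∂RVW = VW − RW + RV,
  ∂TVW = VW − TW + TV.
The resulting 24×16 matrix has rank 15, and its Smith normal form has invariant factors (1,1,1,1,1,1,1,1,1,1,1,1,1,1,1).

Now H_k = ker ∂_k / im ∂_{k+1}, so:

  H_0: rank C_0 − rank ∂_1 = 8 − 7 = 1, and the invariant factors of ∂_1 are all 1, so H_0 ≅ Z.
  H_1: rank ker ∂_1 − rank ∂_2 = (24 − 7) − 15 = 2, and the invariant factors of ∂_2 are all 1, so H_1 ≅ Z^2.
  H_2: rank ker ∂_2 − rank ∂_3 = (16 − 15) − 0 = 1, and there is no ∂_3, so H_2 ≅ Z.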